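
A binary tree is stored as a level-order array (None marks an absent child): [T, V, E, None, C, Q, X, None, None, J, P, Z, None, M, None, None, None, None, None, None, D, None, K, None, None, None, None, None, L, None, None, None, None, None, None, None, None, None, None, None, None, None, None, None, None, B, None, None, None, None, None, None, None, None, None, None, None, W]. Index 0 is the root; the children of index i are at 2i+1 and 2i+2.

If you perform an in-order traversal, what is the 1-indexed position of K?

In-order visits the left subtree, then the node, then the right subtree.
At T: go left to V.
  At V: no left child.
  Visit V.
  At V: go right to C.
    At C: go left to J.
      At J: no left child.
      Visit J.
      At J: go right to D.
        D is a leaf — visit D.
    Visit C.
    At C: go right to P.
      At P: no left child.
      Visit P.
      At P: go right to K.
        At K: go left to B.
          B is a leaf — visit B.
        Visit K.
        At K: no right child.
Visit T.
At T: go right to E.
  At E: go left to Q.
    At Q: go left to Z.
      Z is a leaf — visit Z.
    Visit Q.
    At Q: no right child.
  Visit E.
  At E: go right to X.
    At X: go left to M.
      At M: no left child.
      Visit M.
      At M: go right to L.
        At L: go left to W.
          W is a leaf — visit W.
        Visit L.
        At L: no right child.
    Visit X.
    At X: no right child.
Full in-order sequence: V, J, D, C, P, B, K, T, Z, Q, E, M, W, L, X.

7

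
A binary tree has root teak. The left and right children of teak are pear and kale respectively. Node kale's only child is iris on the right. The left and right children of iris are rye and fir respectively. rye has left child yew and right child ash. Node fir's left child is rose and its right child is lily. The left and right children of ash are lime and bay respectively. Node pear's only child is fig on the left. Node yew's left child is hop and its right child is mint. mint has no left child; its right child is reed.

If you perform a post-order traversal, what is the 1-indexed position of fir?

Post-order visits the left subtree, then the right subtree, then the node.
At teak: go left to pear.
  At pear: go left to fig.
    fig is a leaf — visit fig.
  At pear: no right child.
  Visit pear.
At teak: go right to kale.
  At kale: no left child.
  At kale: go right to iris.
    At iris: go left to rye.
      At rye: go left to yew.
        At yew: go left to hop.
          hop is a leaf — visit hop.
        At yew: go right to mint.
          At mint: no left child.
          At mint: go right to reed.
            reed is a leaf — visit reed.
          Visit mint.
        Visit yew.
      At rye: go right to ash.
        At ash: go left to lime.
          lime is a leaf — visit lime.
        At ash: go right to bay.
          bay is a leaf — visit bay.
        Visit ash.
      Visit rye.
    At iris: go right to fir.
      At fir: go left to rose.
        rose is a leaf — visit rose.
      At fir: go right to lily.
        lily is a leaf — visit lily.
      Visit fir.
    Visit iris.
  Visit kale.
Visit teak.
Full post-order sequence: fig, pear, hop, reed, mint, yew, lime, bay, ash, rye, rose, lily, fir, iris, kale, teak.

13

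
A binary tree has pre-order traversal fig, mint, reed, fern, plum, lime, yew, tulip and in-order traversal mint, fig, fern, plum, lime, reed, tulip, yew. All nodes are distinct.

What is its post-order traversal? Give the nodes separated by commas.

The first element of pre-order is the root; it splits in-order into left and right subtrees.
Root fig: left subtree has 1 node {mint}, right has 6 {fern, plum, lime, reed, tulip, yew}.
  Root reed: left subtree has 3 nodes {fern, plum, lime}, right has 2 {tulip, yew}.
    Root fern: left subtree has 0 nodes { }, right has 2 {plum, lime}.
      Root plum: left subtree has 0 nodes { }, right has 1 {lime}.
    Root yew: left subtree has 1 node {tulip}, right has 0 { }.

mint, lime, plum, fern, tulip, yew, reed, fig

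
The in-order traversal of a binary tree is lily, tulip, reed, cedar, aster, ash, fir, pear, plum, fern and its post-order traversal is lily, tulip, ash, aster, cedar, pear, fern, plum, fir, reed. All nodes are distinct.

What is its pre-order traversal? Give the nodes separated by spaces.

The last element of post-order is the root; it splits in-order into left and right subtrees.
Root reed: left subtree has 2 nodes {lily, tulip}, right has 7 {cedar, aster, ash, fir, pear, plum, fern}.
  Root tulip: left subtree has 1 node {lily}, right has 0 { }.
  Root fir: left subtree has 3 nodes {cedar, aster, ash}, right has 3 {pear, plum, fern}.
    Root cedar: left subtree has 0 nodes { }, right has 2 {aster, ash}.
      Root aster: left subtree has 0 nodes { }, right has 1 {ash}.
    Root plum: left subtree has 1 node {pear}, right has 1 {fern}.

reed tulip lily fir cedar aster ash plum pear fern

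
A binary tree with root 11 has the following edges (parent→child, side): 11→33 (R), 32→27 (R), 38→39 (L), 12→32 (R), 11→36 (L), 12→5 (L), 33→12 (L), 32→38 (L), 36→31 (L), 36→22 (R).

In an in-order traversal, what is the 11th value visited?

33

In-order visits the left subtree, then the node, then the right subtree.
At 11: go left to 36.
  At 36: go left to 31.
    31 is a leaf — visit 31.
  Visit 36.
  At 36: go right to 22.
    22 is a leaf — visit 22.
Visit 11.
At 11: go right to 33.
  At 33: go left to 12.
    At 12: go left to 5.
      5 is a leaf — visit 5.
    Visit 12.
    At 12: go right to 32.
      At 32: go left to 38.
        At 38: go left to 39.
          39 is a leaf — visit 39.
        Visit 38.
        At 38: no right child.
      Visit 32.
      At 32: go right to 27.
        27 is a leaf — visit 27.
  Visit 33.
  At 33: no right child.
Full in-order sequence: 31, 36, 22, 11, 5, 12, 39, 38, 32, 27, 33.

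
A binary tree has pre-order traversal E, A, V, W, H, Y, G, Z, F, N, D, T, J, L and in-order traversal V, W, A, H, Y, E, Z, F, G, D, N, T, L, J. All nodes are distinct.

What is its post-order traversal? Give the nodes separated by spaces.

The first element of pre-order is the root; it splits in-order into left and right subtrees.
Root E: left subtree has 5 nodes {V, W, A, H, Y}, right has 8 {Z, F, G, D, N, T, L, J}.
  Root A: left subtree has 2 nodes {V, W}, right has 2 {H, Y}.
    Root V: left subtree has 0 nodes { }, right has 1 {W}.
    Root H: left subtree has 0 nodes { }, right has 1 {Y}.
  Root G: left subtree has 2 nodes {Z, F}, right has 5 {D, N, T, L, J}.
    Root Z: left subtree has 0 nodes { }, right has 1 {F}.
    Root N: left subtree has 1 node {D}, right has 3 {T, L, J}.
      Root T: left subtree has 0 nodes { }, right has 2 {L, J}.
        Root J: left subtree has 1 node {L}, right has 0 { }.

W V Y H A F Z D L J T N G E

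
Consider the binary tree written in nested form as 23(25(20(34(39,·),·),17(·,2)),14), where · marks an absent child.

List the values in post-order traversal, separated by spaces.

Post-order visits the left subtree, then the right subtree, then the node.
At 23: go left to 25.
  At 25: go left to 20.
    At 20: go left to 34.
      At 34: go left to 39.
        39 is a leaf — visit 39.
      At 34: no right child.
      Visit 34.
    At 20: no right child.
    Visit 20.
  At 25: go right to 17.
    At 17: no left child.
    At 17: go right to 2.
      2 is a leaf — visit 2.
    Visit 17.
  Visit 25.
At 23: go right to 14.
  14 is a leaf — visit 14.
Visit 23.

39 34 20 2 17 25 14 23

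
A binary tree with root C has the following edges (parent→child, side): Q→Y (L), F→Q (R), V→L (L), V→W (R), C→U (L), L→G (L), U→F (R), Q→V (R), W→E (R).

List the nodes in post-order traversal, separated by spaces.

Y G L E W V Q F U C

Post-order visits the left subtree, then the right subtree, then the node.
At C: go left to U.
  At U: no left child.
  At U: go right to F.
    At F: no left child.
    At F: go right to Q.
      At Q: go left to Y.
        Y is a leaf — visit Y.
      At Q: go right to V.
        At V: go left to L.
          At L: go left to G.
            G is a leaf — visit G.
          At L: no right child.
          Visit L.
        At V: go right to W.
          At W: no left child.
          At W: go right to E.
            E is a leaf — visit E.
          Visit W.
        Visit V.
      Visit Q.
    Visit F.
  Visit U.
At C: no right child.
Visit C.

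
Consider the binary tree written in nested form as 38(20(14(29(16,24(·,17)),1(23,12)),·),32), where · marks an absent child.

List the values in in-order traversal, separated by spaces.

16 29 24 17 14 23 1 12 20 38 32

In-order visits the left subtree, then the node, then the right subtree.
At 38: go left to 20.
  At 20: go left to 14.
    At 14: go left to 29.
      At 29: go left to 16.
        16 is a leaf — visit 16.
      Visit 29.
      At 29: go right to 24.
        At 24: no left child.
        Visit 24.
        At 24: go right to 17.
          17 is a leaf — visit 17.
    Visit 14.
    At 14: go right to 1.
      At 1: go left to 23.
        23 is a leaf — visit 23.
      Visit 1.
      At 1: go right to 12.
        12 is a leaf — visit 12.
  Visit 20.
  At 20: no right child.
Visit 38.
At 38: go right to 32.
  32 is a leaf — visit 32.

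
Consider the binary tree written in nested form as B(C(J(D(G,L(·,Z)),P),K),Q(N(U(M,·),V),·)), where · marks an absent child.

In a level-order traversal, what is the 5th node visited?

K

Level-order visits nodes level by level from the root, left to right within each level.
Level 0: B
Level 1: C, Q
Level 2: J, K, N
Level 3: D, P, U, V
Level 4: G, L, M
Level 5: Z
Full level-order sequence: B, C, Q, J, K, N, D, P, U, V, G, L, M, Z.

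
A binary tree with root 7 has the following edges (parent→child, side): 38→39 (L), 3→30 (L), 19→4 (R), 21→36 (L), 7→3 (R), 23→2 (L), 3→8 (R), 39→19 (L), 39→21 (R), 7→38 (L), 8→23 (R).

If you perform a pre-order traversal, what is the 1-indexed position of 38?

2

Pre-order visits the node, then its left subtree, then its right subtree.
Visit 7.
At 7: go left to 38.
  Visit 38.
  At 38: go left to 39.
    Visit 39.
    At 39: go left to 19.
      Visit 19.
      At 19: no left child.
      At 19: go right to 4.
        4 is a leaf — visit 4.
    At 39: go right to 21.
      Visit 21.
      At 21: go left to 36.
        36 is a leaf — visit 36.
      At 21: no right child.
  At 38: no right child.
At 7: go right to 3.
  Visit 3.
  At 3: go left to 30.
    30 is a leaf — visit 30.
  At 3: go right to 8.
    Visit 8.
    At 8: no left child.
    At 8: go right to 23.
      Visit 23.
      At 23: go left to 2.
        2 is a leaf — visit 2.
      At 23: no right child.
Full pre-order sequence: 7, 38, 39, 19, 4, 21, 36, 3, 30, 8, 23, 2.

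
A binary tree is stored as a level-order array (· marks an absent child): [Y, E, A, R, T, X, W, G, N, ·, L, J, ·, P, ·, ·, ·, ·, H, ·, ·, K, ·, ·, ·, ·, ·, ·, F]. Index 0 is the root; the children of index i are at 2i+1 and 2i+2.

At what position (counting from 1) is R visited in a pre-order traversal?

Pre-order visits the node, then its left subtree, then its right subtree.
Visit Y.
At Y: go left to E.
  Visit E.
  At E: go left to R.
    Visit R.
    At R: go left to G.
      G is a leaf — visit G.
    At R: go right to N.
      Visit N.
      At N: no left child.
      At N: go right to H.
        H is a leaf — visit H.
  At E: go right to T.
    Visit T.
    At T: no left child.
    At T: go right to L.
      Visit L.
      At L: go left to K.
        K is a leaf — visit K.
      At L: no right child.
At Y: go right to A.
  Visit A.
  At A: go left to X.
    Visit X.
    At X: go left to J.
      J is a leaf — visit J.
    At X: no right child.
  At A: go right to W.
    Visit W.
    At W: go left to P.
      Visit P.
      At P: no left child.
      At P: go right to F.
        F is a leaf — visit F.
    At W: no right child.
Full pre-order sequence: Y, E, R, G, N, H, T, L, K, A, X, J, W, P, F.

3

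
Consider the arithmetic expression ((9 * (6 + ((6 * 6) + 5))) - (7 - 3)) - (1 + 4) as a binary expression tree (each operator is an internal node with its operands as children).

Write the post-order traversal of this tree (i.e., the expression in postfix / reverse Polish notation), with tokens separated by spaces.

Post-order on an expression tree gives postfix notation: for each operator, emit left operand, right operand, then the operator.

9 6 6 6 * 5 + + * 7 3 - - 1 4 + -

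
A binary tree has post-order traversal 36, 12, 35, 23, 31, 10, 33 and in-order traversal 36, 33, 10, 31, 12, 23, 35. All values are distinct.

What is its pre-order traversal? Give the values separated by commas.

33, 36, 10, 31, 23, 12, 35

The last element of post-order is the root; it splits in-order into left and right subtrees.
Root 33: left subtree has 1 node {36}, right has 5 {10, 31, 12, 23, 35}.
  Root 10: left subtree has 0 nodes { }, right has 4 {31, 12, 23, 35}.
    Root 31: left subtree has 0 nodes { }, right has 3 {12, 23, 35}.
      Root 23: left subtree has 1 node {12}, right has 1 {35}.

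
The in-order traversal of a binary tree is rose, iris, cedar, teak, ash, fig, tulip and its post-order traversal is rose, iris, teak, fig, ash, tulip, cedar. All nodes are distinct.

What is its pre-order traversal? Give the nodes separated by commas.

The last element of post-order is the root; it splits in-order into left and right subtrees.
Root cedar: left subtree has 2 nodes {rose, iris}, right has 4 {teak, ash, fig, tulip}.
  Root iris: left subtree has 1 node {rose}, right has 0 { }.
  Root tulip: left subtree has 3 nodes {teak, ash, fig}, right has 0 { }.
    Root ash: left subtree has 1 node {teak}, right has 1 {fig}.

cedar, iris, rose, tulip, ash, teak, fig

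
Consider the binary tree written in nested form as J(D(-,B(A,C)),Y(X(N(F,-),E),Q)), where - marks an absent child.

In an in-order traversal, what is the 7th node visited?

In-order visits the left subtree, then the node, then the right subtree.
At J: go left to D.
  At D: no left child.
  Visit D.
  At D: go right to B.
    At B: go left to A.
      A is a leaf — visit A.
    Visit B.
    At B: go right to C.
      C is a leaf — visit C.
Visit J.
At J: go right to Y.
  At Y: go left to X.
    At X: go left to N.
      At N: go left to F.
        F is a leaf — visit F.
      Visit N.
      At N: no right child.
    Visit X.
    At X: go right to E.
      E is a leaf — visit E.
  Visit Y.
  At Y: go right to Q.
    Q is a leaf — visit Q.
Full in-order sequence: D, A, B, C, J, F, N, X, E, Y, Q.

N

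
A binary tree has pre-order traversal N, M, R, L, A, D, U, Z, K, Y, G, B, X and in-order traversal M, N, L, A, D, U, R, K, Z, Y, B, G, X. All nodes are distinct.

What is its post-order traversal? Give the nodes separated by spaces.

M U D A L K B X G Y Z R N

The first element of pre-order is the root; it splits in-order into left and right subtrees.
Root N: left subtree has 1 node {M}, right has 11 {L, A, D, U, R, K, Z, Y, B, G, X}.
  Root R: left subtree has 4 nodes {L, A, D, U}, right has 6 {K, Z, Y, B, G, X}.
    Root L: left subtree has 0 nodes { }, right has 3 {A, D, U}.
      Root A: left subtree has 0 nodes { }, right has 2 {D, U}.
        Root D: left subtree has 0 nodes { }, right has 1 {U}.
    Root Z: left subtree has 1 node {K}, right has 4 {Y, B, G, X}.
      Root Y: left subtree has 0 nodes { }, right has 3 {B, G, X}.
        Root G: left subtree has 1 node {B}, right has 1 {X}.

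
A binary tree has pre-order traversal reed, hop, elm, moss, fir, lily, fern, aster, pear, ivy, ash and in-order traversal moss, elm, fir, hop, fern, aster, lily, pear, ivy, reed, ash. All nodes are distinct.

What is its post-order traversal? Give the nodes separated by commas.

The first element of pre-order is the root; it splits in-order into left and right subtrees.
Root reed: left subtree has 9 nodes {moss, elm, fir, hop, fern, aster, lily, pear, ivy}, right has 1 {ash}.
  Root hop: left subtree has 3 nodes {moss, elm, fir}, right has 5 {fern, aster, lily, pear, ivy}.
    Root elm: left subtree has 1 node {moss}, right has 1 {fir}.
    Root lily: left subtree has 2 nodes {fern, aster}, right has 2 {pear, ivy}.
      Root fern: left subtree has 0 nodes { }, right has 1 {aster}.
      Root pear: left subtree has 0 nodes { }, right has 1 {ivy}.

moss, fir, elm, aster, fern, ivy, pear, lily, hop, ash, reed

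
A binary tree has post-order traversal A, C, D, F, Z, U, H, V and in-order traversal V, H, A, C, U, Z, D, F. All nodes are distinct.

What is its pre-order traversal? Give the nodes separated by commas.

The last element of post-order is the root; it splits in-order into left and right subtrees.
Root V: left subtree has 0 nodes { }, right has 7 {H, A, C, U, Z, D, F}.
  Root H: left subtree has 0 nodes { }, right has 6 {A, C, U, Z, D, F}.
    Root U: left subtree has 2 nodes {A, C}, right has 3 {Z, D, F}.
      Root C: left subtree has 1 node {A}, right has 0 { }.
      Root Z: left subtree has 0 nodes { }, right has 2 {D, F}.
        Root F: left subtree has 1 node {D}, right has 0 { }.

V, H, U, C, A, Z, F, D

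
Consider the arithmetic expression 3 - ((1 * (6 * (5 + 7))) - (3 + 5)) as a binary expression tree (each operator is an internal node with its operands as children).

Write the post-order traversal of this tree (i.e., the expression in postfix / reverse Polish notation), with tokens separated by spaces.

Post-order on an expression tree gives postfix notation: for each operator, emit left operand, right operand, then the operator.

3 1 6 5 7 + * * 3 5 + - -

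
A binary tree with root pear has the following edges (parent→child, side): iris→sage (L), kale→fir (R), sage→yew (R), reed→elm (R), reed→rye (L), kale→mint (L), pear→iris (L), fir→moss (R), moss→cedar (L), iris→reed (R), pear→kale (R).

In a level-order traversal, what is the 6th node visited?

mint

Level-order visits nodes level by level from the root, left to right within each level.
Level 0: pear
Level 1: iris, kale
Level 2: sage, reed, mint, fir
Level 3: yew, rye, elm, moss
Level 4: cedar
Full level-order sequence: pear, iris, kale, sage, reed, mint, fir, yew, rye, elm, moss, cedar.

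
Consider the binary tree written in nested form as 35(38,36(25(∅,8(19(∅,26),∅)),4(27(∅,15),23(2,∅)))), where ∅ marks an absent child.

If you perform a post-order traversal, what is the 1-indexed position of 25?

Post-order visits the left subtree, then the right subtree, then the node.
At 35: go left to 38.
  38 is a leaf — visit 38.
At 35: go right to 36.
  At 36: go left to 25.
    At 25: no left child.
    At 25: go right to 8.
      At 8: go left to 19.
        At 19: no left child.
        At 19: go right to 26.
          26 is a leaf — visit 26.
        Visit 19.
      At 8: no right child.
      Visit 8.
    Visit 25.
  At 36: go right to 4.
    At 4: go left to 27.
      At 27: no left child.
      At 27: go right to 15.
        15 is a leaf — visit 15.
      Visit 27.
    At 4: go right to 23.
      At 23: go left to 2.
        2 is a leaf — visit 2.
      At 23: no right child.
      Visit 23.
    Visit 4.
  Visit 36.
Visit 35.
Full post-order sequence: 38, 26, 19, 8, 25, 15, 27, 2, 23, 4, 36, 35.

5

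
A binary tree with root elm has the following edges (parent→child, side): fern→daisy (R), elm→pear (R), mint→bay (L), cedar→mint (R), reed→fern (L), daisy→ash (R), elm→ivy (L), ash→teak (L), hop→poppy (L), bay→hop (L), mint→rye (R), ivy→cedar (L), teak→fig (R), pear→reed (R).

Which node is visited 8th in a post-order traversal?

Post-order visits the left subtree, then the right subtree, then the node.
At elm: go left to ivy.
  At ivy: go left to cedar.
    At cedar: no left child.
    At cedar: go right to mint.
      At mint: go left to bay.
        At bay: go left to hop.
          At hop: go left to poppy.
            poppy is a leaf — visit poppy.
          At hop: no right child.
          Visit hop.
        At bay: no right child.
        Visit bay.
      At mint: go right to rye.
        rye is a leaf — visit rye.
      Visit mint.
    Visit cedar.
  At ivy: no right child.
  Visit ivy.
At elm: go right to pear.
  At pear: no left child.
  At pear: go right to reed.
    At reed: go left to fern.
      At fern: no left child.
      At fern: go right to daisy.
        At daisy: no left child.
        At daisy: go right to ash.
          At ash: go left to teak.
            At teak: no left child.
            At teak: go right to fig.
              fig is a leaf — visit fig.
            Visit teak.
          At ash: no right child.
          Visit ash.
        Visit daisy.
      Visit fern.
    At reed: no right child.
    Visit reed.
  Visit pear.
Visit elm.
Full post-order sequence: poppy, hop, bay, rye, mint, cedar, ivy, fig, teak, ash, daisy, fern, reed, pear, elm.

fig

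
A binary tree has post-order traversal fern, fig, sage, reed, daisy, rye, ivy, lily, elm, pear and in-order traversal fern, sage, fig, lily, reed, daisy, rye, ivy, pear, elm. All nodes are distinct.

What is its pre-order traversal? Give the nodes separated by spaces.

pear lily sage fern fig ivy rye daisy reed elm

The last element of post-order is the root; it splits in-order into left and right subtrees.
Root pear: left subtree has 8 nodes {fern, sage, fig, lily, reed, daisy, rye, ivy}, right has 1 {elm}.
  Root lily: left subtree has 3 nodes {fern, sage, fig}, right has 4 {reed, daisy, rye, ivy}.
    Root sage: left subtree has 1 node {fern}, right has 1 {fig}.
    Root ivy: left subtree has 3 nodes {reed, daisy, rye}, right has 0 { }.
      Root rye: left subtree has 2 nodes {reed, daisy}, right has 0 { }.
        Root daisy: left subtree has 1 node {reed}, right has 0 { }.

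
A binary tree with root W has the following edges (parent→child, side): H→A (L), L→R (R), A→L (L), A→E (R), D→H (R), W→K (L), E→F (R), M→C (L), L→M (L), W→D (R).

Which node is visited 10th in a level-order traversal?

F

Level-order visits nodes level by level from the root, left to right within each level.
Level 0: W
Level 1: K, D
Level 2: H
Level 3: A
Level 4: L, E
Level 5: M, R, F
Level 6: C
Full level-order sequence: W, K, D, H, A, L, E, M, R, F, C.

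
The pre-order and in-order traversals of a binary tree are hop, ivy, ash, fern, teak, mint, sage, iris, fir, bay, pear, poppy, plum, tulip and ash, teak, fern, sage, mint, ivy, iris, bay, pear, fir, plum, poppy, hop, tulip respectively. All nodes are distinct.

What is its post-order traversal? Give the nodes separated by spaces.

The first element of pre-order is the root; it splits in-order into left and right subtrees.
Root hop: left subtree has 12 nodes {ash, teak, fern, sage, mint, ivy, iris, bay, pear, fir, plum, poppy}, right has 1 {tulip}.
  Root ivy: left subtree has 5 nodes {ash, teak, fern, sage, mint}, right has 6 {iris, bay, pear, fir, plum, poppy}.
    Root ash: left subtree has 0 nodes { }, right has 4 {teak, fern, sage, mint}.
      Root fern: left subtree has 1 node {teak}, right has 2 {sage, mint}.
        Root mint: left subtree has 1 node {sage}, right has 0 { }.
    Root iris: left subtree has 0 nodes { }, right has 5 {bay, pear, fir, plum, poppy}.
      Root fir: left subtree has 2 nodes {bay, pear}, right has 2 {plum, poppy}.
        Root bay: left subtree has 0 nodes { }, right has 1 {pear}.
        Root poppy: left subtree has 1 node {plum}, right has 0 { }.

teak sage mint fern ash pear bay plum poppy fir iris ivy tulip hop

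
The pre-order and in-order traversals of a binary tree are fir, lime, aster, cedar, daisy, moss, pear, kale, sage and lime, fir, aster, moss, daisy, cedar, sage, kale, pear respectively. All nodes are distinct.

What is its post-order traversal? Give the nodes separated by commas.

The first element of pre-order is the root; it splits in-order into left and right subtrees.
Root fir: left subtree has 1 node {lime}, right has 7 {aster, moss, daisy, cedar, sage, kale, pear}.
  Root aster: left subtree has 0 nodes { }, right has 6 {moss, daisy, cedar, sage, kale, pear}.
    Root cedar: left subtree has 2 nodes {moss, daisy}, right has 3 {sage, kale, pear}.
      Root daisy: left subtree has 1 node {moss}, right has 0 { }.
      Root pear: left subtree has 2 nodes {sage, kale}, right has 0 { }.
        Root kale: left subtree has 1 node {sage}, right has 0 { }.

lime, moss, daisy, sage, kale, pear, cedar, aster, fir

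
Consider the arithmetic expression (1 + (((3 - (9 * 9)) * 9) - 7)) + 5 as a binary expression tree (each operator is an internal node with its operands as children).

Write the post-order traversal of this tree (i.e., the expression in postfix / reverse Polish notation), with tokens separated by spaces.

Post-order on an expression tree gives postfix notation: for each operator, emit left operand, right operand, then the operator.

1 3 9 9 * - 9 * 7 - + 5 +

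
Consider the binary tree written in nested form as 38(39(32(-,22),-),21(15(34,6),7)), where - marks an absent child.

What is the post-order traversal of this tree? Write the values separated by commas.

Post-order visits the left subtree, then the right subtree, then the node.
At 38: go left to 39.
  At 39: go left to 32.
    At 32: no left child.
    At 32: go right to 22.
      22 is a leaf — visit 22.
    Visit 32.
  At 39: no right child.
  Visit 39.
At 38: go right to 21.
  At 21: go left to 15.
    At 15: go left to 34.
      34 is a leaf — visit 34.
    At 15: go right to 6.
      6 is a leaf — visit 6.
    Visit 15.
  At 21: go right to 7.
    7 is a leaf — visit 7.
  Visit 21.
Visit 38.

22, 32, 39, 34, 6, 15, 7, 21, 38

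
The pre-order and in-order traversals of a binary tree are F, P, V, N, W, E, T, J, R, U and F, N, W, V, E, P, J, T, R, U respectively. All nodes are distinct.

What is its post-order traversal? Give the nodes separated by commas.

The first element of pre-order is the root; it splits in-order into left and right subtrees.
Root F: left subtree has 0 nodes { }, right has 9 {N, W, V, E, P, J, T, R, U}.
  Root P: left subtree has 4 nodes {N, W, V, E}, right has 4 {J, T, R, U}.
    Root V: left subtree has 2 nodes {N, W}, right has 1 {E}.
      Root N: left subtree has 0 nodes { }, right has 1 {W}.
    Root T: left subtree has 1 node {J}, right has 2 {R, U}.
      Root R: left subtree has 0 nodes { }, right has 1 {U}.

W, N, E, V, J, U, R, T, P, F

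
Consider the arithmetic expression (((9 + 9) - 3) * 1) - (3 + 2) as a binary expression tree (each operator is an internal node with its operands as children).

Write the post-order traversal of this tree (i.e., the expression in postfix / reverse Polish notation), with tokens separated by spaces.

9 9 + 3 - 1 * 3 2 + -

Post-order on an expression tree gives postfix notation: for each operator, emit left operand, right operand, then the operator.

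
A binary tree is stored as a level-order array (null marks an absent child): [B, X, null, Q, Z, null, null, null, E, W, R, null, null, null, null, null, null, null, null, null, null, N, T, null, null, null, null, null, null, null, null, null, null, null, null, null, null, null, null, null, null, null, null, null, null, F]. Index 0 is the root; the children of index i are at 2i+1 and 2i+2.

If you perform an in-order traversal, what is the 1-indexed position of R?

7

In-order visits the left subtree, then the node, then the right subtree.
At B: go left to X.
  At X: go left to Q.
    At Q: no left child.
    Visit Q.
    At Q: go right to E.
      E is a leaf — visit E.
  Visit X.
  At X: go right to Z.
    At Z: go left to W.
      W is a leaf — visit W.
    Visit Z.
    At Z: go right to R.
      At R: go left to N.
        N is a leaf — visit N.
      Visit R.
      At R: go right to T.
        At T: go left to F.
          F is a leaf — visit F.
        Visit T.
        At T: no right child.
Visit B.
At B: no right child.
Full in-order sequence: Q, E, X, W, Z, N, R, F, T, B.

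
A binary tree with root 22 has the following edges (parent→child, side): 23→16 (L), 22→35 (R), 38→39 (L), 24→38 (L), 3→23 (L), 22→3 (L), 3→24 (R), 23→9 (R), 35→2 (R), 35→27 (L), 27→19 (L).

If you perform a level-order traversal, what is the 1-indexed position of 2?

Level-order visits nodes level by level from the root, left to right within each level.
Level 0: 22
Level 1: 3, 35
Level 2: 23, 24, 27, 2
Level 3: 16, 9, 38, 19
Level 4: 39
Full level-order sequence: 22, 3, 35, 23, 24, 27, 2, 16, 9, 38, 19, 39.

7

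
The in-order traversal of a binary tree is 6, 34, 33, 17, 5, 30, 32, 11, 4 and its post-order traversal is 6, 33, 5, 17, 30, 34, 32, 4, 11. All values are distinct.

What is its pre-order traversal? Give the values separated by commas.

The last element of post-order is the root; it splits in-order into left and right subtrees.
Root 11: left subtree has 7 nodes {6, 34, 33, 17, 5, 30, 32}, right has 1 {4}.
  Root 32: left subtree has 6 nodes {6, 34, 33, 17, 5, 30}, right has 0 { }.
    Root 34: left subtree has 1 node {6}, right has 4 {33, 17, 5, 30}.
      Root 30: left subtree has 3 nodes {33, 17, 5}, right has 0 { }.
        Root 17: left subtree has 1 node {33}, right has 1 {5}.

11, 32, 34, 6, 30, 17, 33, 5, 4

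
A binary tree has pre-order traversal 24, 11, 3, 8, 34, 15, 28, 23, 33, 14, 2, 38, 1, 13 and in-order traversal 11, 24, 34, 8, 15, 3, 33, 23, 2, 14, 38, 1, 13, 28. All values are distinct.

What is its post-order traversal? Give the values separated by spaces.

11 34 15 8 33 2 13 1 38 14 23 28 3 24

The first element of pre-order is the root; it splits in-order into left and right subtrees.
Root 24: left subtree has 1 node {11}, right has 12 {34, 8, 15, 3, 33, 23, 2, 14, 38, 1, 13, 28}.
  Root 3: left subtree has 3 nodes {34, 8, 15}, right has 8 {33, 23, 2, 14, 38, 1, 13, 28}.
    Root 8: left subtree has 1 node {34}, right has 1 {15}.
    Root 28: left subtree has 7 nodes {33, 23, 2, 14, 38, 1, 13}, right has 0 { }.
      Root 23: left subtree has 1 node {33}, right has 5 {2, 14, 38, 1, 13}.
        Root 14: left subtree has 1 node {2}, right has 3 {38, 1, 13}.
          Root 38: left subtree has 0 nodes { }, right has 2 {1, 13}.
            Root 1: left subtree has 0 nodes { }, right has 1 {13}.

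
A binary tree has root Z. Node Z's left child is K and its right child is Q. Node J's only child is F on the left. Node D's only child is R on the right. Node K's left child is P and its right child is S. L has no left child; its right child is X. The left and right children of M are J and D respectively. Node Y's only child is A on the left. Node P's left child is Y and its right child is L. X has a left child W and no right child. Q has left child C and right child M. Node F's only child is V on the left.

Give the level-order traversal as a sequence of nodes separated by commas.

Z, K, Q, P, S, C, M, Y, L, J, D, A, X, F, R, W, V

Level-order visits nodes level by level from the root, left to right within each level.
Level 0: Z
Level 1: K, Q
Level 2: P, S, C, M
Level 3: Y, L, J, D
Level 4: A, X, F, R
Level 5: W, V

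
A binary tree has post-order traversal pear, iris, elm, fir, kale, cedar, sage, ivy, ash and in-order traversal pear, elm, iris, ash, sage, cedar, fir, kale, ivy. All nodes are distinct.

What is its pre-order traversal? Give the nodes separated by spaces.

ash elm pear iris ivy sage cedar kale fir

The last element of post-order is the root; it splits in-order into left and right subtrees.
Root ash: left subtree has 3 nodes {pear, elm, iris}, right has 5 {sage, cedar, fir, kale, ivy}.
  Root elm: left subtree has 1 node {pear}, right has 1 {iris}.
  Root ivy: left subtree has 4 nodes {sage, cedar, fir, kale}, right has 0 { }.
    Root sage: left subtree has 0 nodes { }, right has 3 {cedar, fir, kale}.
      Root cedar: left subtree has 0 nodes { }, right has 2 {fir, kale}.
        Root kale: left subtree has 1 node {fir}, right has 0 { }.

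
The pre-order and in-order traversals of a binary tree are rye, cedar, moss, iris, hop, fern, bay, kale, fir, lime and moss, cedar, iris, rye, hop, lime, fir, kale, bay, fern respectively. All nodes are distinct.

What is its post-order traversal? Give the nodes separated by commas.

moss, iris, cedar, lime, fir, kale, bay, fern, hop, rye

The first element of pre-order is the root; it splits in-order into left and right subtrees.
Root rye: left subtree has 3 nodes {moss, cedar, iris}, right has 6 {hop, lime, fir, kale, bay, fern}.
  Root cedar: left subtree has 1 node {moss}, right has 1 {iris}.
  Root hop: left subtree has 0 nodes { }, right has 5 {lime, fir, kale, bay, fern}.
    Root fern: left subtree has 4 nodes {lime, fir, kale, bay}, right has 0 { }.
      Root bay: left subtree has 3 nodes {lime, fir, kale}, right has 0 { }.
        Root kale: left subtree has 2 nodes {lime, fir}, right has 0 { }.
          Root fir: left subtree has 1 node {lime}, right has 0 { }.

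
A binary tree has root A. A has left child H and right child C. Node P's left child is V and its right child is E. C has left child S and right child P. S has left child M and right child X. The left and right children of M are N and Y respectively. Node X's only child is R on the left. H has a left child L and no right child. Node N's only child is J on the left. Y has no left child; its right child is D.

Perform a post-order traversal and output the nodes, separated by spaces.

Post-order visits the left subtree, then the right subtree, then the node.
At A: go left to H.
  At H: go left to L.
    L is a leaf — visit L.
  At H: no right child.
  Visit H.
At A: go right to C.
  At C: go left to S.
    At S: go left to M.
      At M: go left to N.
        At N: go left to J.
          J is a leaf — visit J.
        At N: no right child.
        Visit N.
      At M: go right to Y.
        At Y: no left child.
        At Y: go right to D.
          D is a leaf — visit D.
        Visit Y.
      Visit M.
    At S: go right to X.
      At X: go left to R.
        R is a leaf — visit R.
      At X: no right child.
      Visit X.
    Visit S.
  At C: go right to P.
    At P: go left to V.
      V is a leaf — visit V.
    At P: go right to E.
      E is a leaf — visit E.
    Visit P.
  Visit C.
Visit A.

L H J N D Y M R X S V E P C A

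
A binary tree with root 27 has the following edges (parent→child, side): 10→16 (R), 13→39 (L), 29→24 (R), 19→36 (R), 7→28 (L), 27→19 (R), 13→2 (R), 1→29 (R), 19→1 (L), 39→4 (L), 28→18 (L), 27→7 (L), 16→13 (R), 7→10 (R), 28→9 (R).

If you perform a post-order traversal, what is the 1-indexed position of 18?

1

Post-order visits the left subtree, then the right subtree, then the node.
At 27: go left to 7.
  At 7: go left to 28.
    At 28: go left to 18.
      18 is a leaf — visit 18.
    At 28: go right to 9.
      9 is a leaf — visit 9.
    Visit 28.
  At 7: go right to 10.
    At 10: no left child.
    At 10: go right to 16.
      At 16: no left child.
      At 16: go right to 13.
        At 13: go left to 39.
          At 39: go left to 4.
            4 is a leaf — visit 4.
          At 39: no right child.
          Visit 39.
        At 13: go right to 2.
          2 is a leaf — visit 2.
        Visit 13.
      Visit 16.
    Visit 10.
  Visit 7.
At 27: go right to 19.
  At 19: go left to 1.
    At 1: no left child.
    At 1: go right to 29.
      At 29: no left child.
      At 29: go right to 24.
        24 is a leaf — visit 24.
      Visit 29.
    Visit 1.
  At 19: go right to 36.
    36 is a leaf — visit 36.
  Visit 19.
Visit 27.
Full post-order sequence: 18, 9, 28, 4, 39, 2, 13, 16, 10, 7, 24, 29, 1, 36, 19, 27.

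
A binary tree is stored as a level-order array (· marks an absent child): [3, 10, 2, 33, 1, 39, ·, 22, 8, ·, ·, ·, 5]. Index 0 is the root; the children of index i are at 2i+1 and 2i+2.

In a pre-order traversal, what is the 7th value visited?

2

Pre-order visits the node, then its left subtree, then its right subtree.
Visit 3.
At 3: go left to 10.
  Visit 10.
  At 10: go left to 33.
    Visit 33.
    At 33: go left to 22.
      22 is a leaf — visit 22.
    At 33: go right to 8.
      8 is a leaf — visit 8.
  At 10: go right to 1.
    1 is a leaf — visit 1.
At 3: go right to 2.
  Visit 2.
  At 2: go left to 39.
    Visit 39.
    At 39: no left child.
    At 39: go right to 5.
      5 is a leaf — visit 5.
  At 2: no right child.
Full pre-order sequence: 3, 10, 33, 22, 8, 1, 2, 39, 5.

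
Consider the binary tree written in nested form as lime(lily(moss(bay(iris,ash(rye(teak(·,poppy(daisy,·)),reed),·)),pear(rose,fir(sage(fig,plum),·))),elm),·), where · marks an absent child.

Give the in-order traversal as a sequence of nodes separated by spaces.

iris bay teak daisy poppy rye reed ash moss rose pear fig sage plum fir lily elm lime

In-order visits the left subtree, then the node, then the right subtree.
At lime: go left to lily.
  At lily: go left to moss.
    At moss: go left to bay.
      At bay: go left to iris.
        iris is a leaf — visit iris.
      Visit bay.
      At bay: go right to ash.
        At ash: go left to rye.
          At rye: go left to teak.
            At teak: no left child.
            Visit teak.
            At teak: go right to poppy.
              At poppy: go left to daisy.
                daisy is a leaf — visit daisy.
              Visit poppy.
              At poppy: no right child.
          Visit rye.
          At rye: go right to reed.
            reed is a leaf — visit reed.
        Visit ash.
        At ash: no right child.
    Visit moss.
    At moss: go right to pear.
      At pear: go left to rose.
        rose is a leaf — visit rose.
      Visit pear.
      At pear: go right to fir.
        At fir: go left to sage.
          At sage: go left to fig.
            fig is a leaf — visit fig.
          Visit sage.
          At sage: go right to plum.
            plum is a leaf — visit plum.
        Visit fir.
        At fir: no right child.
  Visit lily.
  At lily: go right to elm.
    elm is a leaf — visit elm.
Visit lime.
At lime: no right child.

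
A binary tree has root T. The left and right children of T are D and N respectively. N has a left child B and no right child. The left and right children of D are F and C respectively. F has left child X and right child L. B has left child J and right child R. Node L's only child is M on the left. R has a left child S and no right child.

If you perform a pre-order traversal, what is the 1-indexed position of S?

12

Pre-order visits the node, then its left subtree, then its right subtree.
Visit T.
At T: go left to D.
  Visit D.
  At D: go left to F.
    Visit F.
    At F: go left to X.
      X is a leaf — visit X.
    At F: go right to L.
      Visit L.
      At L: go left to M.
        M is a leaf — visit M.
      At L: no right child.
  At D: go right to C.
    C is a leaf — visit C.
At T: go right to N.
  Visit N.
  At N: go left to B.
    Visit B.
    At B: go left to J.
      J is a leaf — visit J.
    At B: go right to R.
      Visit R.
      At R: go left to S.
        S is a leaf — visit S.
      At R: no right child.
  At N: no right child.
Full pre-order sequence: T, D, F, X, L, M, C, N, B, J, R, S.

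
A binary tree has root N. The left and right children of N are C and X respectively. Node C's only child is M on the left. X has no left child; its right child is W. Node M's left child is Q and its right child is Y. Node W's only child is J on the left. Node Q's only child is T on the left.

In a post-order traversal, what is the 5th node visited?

Post-order visits the left subtree, then the right subtree, then the node.
At N: go left to C.
  At C: go left to M.
    At M: go left to Q.
      At Q: go left to T.
        T is a leaf — visit T.
      At Q: no right child.
      Visit Q.
    At M: go right to Y.
      Y is a leaf — visit Y.
    Visit M.
  At C: no right child.
  Visit C.
At N: go right to X.
  At X: no left child.
  At X: go right to W.
    At W: go left to J.
      J is a leaf — visit J.
    At W: no right child.
    Visit W.
  Visit X.
Visit N.
Full post-order sequence: T, Q, Y, M, C, J, W, X, N.

C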